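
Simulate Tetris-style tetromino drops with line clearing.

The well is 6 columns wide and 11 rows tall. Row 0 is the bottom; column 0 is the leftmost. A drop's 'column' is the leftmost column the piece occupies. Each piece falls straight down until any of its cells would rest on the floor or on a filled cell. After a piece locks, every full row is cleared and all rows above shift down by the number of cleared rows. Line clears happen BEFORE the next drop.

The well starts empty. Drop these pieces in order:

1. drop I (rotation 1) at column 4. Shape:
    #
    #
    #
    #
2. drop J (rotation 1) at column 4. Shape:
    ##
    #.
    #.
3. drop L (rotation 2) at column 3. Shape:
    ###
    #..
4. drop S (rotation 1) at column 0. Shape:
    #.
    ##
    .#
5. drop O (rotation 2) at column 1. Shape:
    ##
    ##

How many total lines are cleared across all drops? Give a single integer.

Answer: 0

Derivation:
Drop 1: I rot1 at col 4 lands with bottom-row=0; cleared 0 line(s) (total 0); column heights now [0 0 0 0 4 0], max=4
Drop 2: J rot1 at col 4 lands with bottom-row=4; cleared 0 line(s) (total 0); column heights now [0 0 0 0 7 7], max=7
Drop 3: L rot2 at col 3 lands with bottom-row=6; cleared 0 line(s) (total 0); column heights now [0 0 0 8 8 8], max=8
Drop 4: S rot1 at col 0 lands with bottom-row=0; cleared 0 line(s) (total 0); column heights now [3 2 0 8 8 8], max=8
Drop 5: O rot2 at col 1 lands with bottom-row=2; cleared 0 line(s) (total 0); column heights now [3 4 4 8 8 8], max=8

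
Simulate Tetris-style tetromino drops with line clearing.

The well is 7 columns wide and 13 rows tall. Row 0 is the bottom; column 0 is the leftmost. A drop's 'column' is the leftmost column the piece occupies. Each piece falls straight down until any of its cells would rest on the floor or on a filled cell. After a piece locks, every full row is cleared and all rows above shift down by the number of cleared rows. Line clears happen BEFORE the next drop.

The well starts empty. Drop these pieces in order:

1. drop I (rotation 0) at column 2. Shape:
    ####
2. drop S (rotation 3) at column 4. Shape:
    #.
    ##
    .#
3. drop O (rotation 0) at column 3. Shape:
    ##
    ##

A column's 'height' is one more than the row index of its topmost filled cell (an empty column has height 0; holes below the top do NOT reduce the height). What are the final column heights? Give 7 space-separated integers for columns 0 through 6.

Drop 1: I rot0 at col 2 lands with bottom-row=0; cleared 0 line(s) (total 0); column heights now [0 0 1 1 1 1 0], max=1
Drop 2: S rot3 at col 4 lands with bottom-row=1; cleared 0 line(s) (total 0); column heights now [0 0 1 1 4 3 0], max=4
Drop 3: O rot0 at col 3 lands with bottom-row=4; cleared 0 line(s) (total 0); column heights now [0 0 1 6 6 3 0], max=6

Answer: 0 0 1 6 6 3 0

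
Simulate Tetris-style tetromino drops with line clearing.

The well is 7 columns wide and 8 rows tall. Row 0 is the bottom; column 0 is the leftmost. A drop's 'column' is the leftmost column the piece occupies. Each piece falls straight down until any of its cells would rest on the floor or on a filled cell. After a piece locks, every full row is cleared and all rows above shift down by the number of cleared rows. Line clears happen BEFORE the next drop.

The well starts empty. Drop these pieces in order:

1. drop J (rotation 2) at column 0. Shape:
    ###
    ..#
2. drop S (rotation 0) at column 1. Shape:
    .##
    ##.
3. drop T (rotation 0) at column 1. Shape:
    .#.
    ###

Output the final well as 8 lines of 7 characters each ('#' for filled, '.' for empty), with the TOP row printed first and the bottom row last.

Answer: .......
.......
..#....
.###...
..##...
.##....
###....
..#....

Derivation:
Drop 1: J rot2 at col 0 lands with bottom-row=0; cleared 0 line(s) (total 0); column heights now [2 2 2 0 0 0 0], max=2
Drop 2: S rot0 at col 1 lands with bottom-row=2; cleared 0 line(s) (total 0); column heights now [2 3 4 4 0 0 0], max=4
Drop 3: T rot0 at col 1 lands with bottom-row=4; cleared 0 line(s) (total 0); column heights now [2 5 6 5 0 0 0], max=6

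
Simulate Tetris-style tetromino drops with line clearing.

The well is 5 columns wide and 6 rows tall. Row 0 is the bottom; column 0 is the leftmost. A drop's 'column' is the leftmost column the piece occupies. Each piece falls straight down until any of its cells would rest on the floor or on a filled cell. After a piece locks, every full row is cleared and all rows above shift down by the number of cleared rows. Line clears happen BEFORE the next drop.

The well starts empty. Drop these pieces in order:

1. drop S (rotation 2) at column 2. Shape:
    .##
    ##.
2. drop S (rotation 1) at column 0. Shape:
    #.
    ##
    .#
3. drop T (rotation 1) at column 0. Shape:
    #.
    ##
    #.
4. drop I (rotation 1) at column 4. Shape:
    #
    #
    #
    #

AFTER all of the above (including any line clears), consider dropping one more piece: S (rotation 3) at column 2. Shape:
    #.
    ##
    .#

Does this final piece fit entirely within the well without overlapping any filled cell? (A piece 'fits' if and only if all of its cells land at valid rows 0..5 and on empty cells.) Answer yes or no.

Answer: yes

Derivation:
Drop 1: S rot2 at col 2 lands with bottom-row=0; cleared 0 line(s) (total 0); column heights now [0 0 1 2 2], max=2
Drop 2: S rot1 at col 0 lands with bottom-row=0; cleared 0 line(s) (total 0); column heights now [3 2 1 2 2], max=3
Drop 3: T rot1 at col 0 lands with bottom-row=3; cleared 0 line(s) (total 0); column heights now [6 5 1 2 2], max=6
Drop 4: I rot1 at col 4 lands with bottom-row=2; cleared 0 line(s) (total 0); column heights now [6 5 1 2 6], max=6
Test piece S rot3 at col 2 (width 2): heights before test = [6 5 1 2 6]; fits = True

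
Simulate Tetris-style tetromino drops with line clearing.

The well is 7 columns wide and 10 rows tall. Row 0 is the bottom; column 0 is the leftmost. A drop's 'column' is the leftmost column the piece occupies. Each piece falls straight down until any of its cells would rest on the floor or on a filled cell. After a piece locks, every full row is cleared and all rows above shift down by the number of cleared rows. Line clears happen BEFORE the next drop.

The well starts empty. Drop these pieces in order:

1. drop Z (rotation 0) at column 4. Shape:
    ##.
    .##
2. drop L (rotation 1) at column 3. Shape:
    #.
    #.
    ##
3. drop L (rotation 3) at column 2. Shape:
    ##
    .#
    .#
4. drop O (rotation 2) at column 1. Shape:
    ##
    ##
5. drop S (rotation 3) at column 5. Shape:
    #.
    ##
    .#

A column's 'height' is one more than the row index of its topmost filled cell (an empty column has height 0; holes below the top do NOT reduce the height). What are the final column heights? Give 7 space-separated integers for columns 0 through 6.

Drop 1: Z rot0 at col 4 lands with bottom-row=0; cleared 0 line(s) (total 0); column heights now [0 0 0 0 2 2 1], max=2
Drop 2: L rot1 at col 3 lands with bottom-row=2; cleared 0 line(s) (total 0); column heights now [0 0 0 5 3 2 1], max=5
Drop 3: L rot3 at col 2 lands with bottom-row=5; cleared 0 line(s) (total 0); column heights now [0 0 8 8 3 2 1], max=8
Drop 4: O rot2 at col 1 lands with bottom-row=8; cleared 0 line(s) (total 0); column heights now [0 10 10 8 3 2 1], max=10
Drop 5: S rot3 at col 5 lands with bottom-row=1; cleared 0 line(s) (total 0); column heights now [0 10 10 8 3 4 3], max=10

Answer: 0 10 10 8 3 4 3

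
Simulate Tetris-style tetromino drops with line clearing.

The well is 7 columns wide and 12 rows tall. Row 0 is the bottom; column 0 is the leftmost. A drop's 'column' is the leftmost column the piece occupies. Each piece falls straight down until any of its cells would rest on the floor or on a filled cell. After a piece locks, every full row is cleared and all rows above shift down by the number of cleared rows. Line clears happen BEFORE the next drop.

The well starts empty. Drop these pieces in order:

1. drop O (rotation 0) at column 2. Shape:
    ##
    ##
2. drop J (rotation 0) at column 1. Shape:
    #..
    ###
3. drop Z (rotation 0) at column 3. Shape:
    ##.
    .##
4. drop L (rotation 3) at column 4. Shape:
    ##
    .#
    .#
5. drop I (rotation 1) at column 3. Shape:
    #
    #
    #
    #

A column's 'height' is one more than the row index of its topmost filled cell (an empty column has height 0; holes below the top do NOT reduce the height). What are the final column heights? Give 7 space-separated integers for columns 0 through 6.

Answer: 0 4 3 8 6 6 0

Derivation:
Drop 1: O rot0 at col 2 lands with bottom-row=0; cleared 0 line(s) (total 0); column heights now [0 0 2 2 0 0 0], max=2
Drop 2: J rot0 at col 1 lands with bottom-row=2; cleared 0 line(s) (total 0); column heights now [0 4 3 3 0 0 0], max=4
Drop 3: Z rot0 at col 3 lands with bottom-row=2; cleared 0 line(s) (total 0); column heights now [0 4 3 4 4 3 0], max=4
Drop 4: L rot3 at col 4 lands with bottom-row=3; cleared 0 line(s) (total 0); column heights now [0 4 3 4 6 6 0], max=6
Drop 5: I rot1 at col 3 lands with bottom-row=4; cleared 0 line(s) (total 0); column heights now [0 4 3 8 6 6 0], max=8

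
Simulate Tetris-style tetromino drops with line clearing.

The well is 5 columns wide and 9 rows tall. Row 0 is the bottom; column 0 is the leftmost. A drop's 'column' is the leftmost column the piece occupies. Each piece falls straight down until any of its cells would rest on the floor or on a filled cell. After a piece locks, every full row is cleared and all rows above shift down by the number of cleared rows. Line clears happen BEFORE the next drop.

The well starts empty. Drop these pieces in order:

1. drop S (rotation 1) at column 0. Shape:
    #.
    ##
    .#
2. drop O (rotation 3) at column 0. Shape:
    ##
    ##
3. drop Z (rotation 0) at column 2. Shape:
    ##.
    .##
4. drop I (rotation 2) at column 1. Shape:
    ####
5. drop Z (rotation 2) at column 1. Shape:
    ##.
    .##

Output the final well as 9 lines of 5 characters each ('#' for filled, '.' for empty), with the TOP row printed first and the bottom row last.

Answer: .....
.##..
..##.
.####
##...
##...
#....
####.
.#.##

Derivation:
Drop 1: S rot1 at col 0 lands with bottom-row=0; cleared 0 line(s) (total 0); column heights now [3 2 0 0 0], max=3
Drop 2: O rot3 at col 0 lands with bottom-row=3; cleared 0 line(s) (total 0); column heights now [5 5 0 0 0], max=5
Drop 3: Z rot0 at col 2 lands with bottom-row=0; cleared 0 line(s) (total 0); column heights now [5 5 2 2 1], max=5
Drop 4: I rot2 at col 1 lands with bottom-row=5; cleared 0 line(s) (total 0); column heights now [5 6 6 6 6], max=6
Drop 5: Z rot2 at col 1 lands with bottom-row=6; cleared 0 line(s) (total 0); column heights now [5 8 8 7 6], max=8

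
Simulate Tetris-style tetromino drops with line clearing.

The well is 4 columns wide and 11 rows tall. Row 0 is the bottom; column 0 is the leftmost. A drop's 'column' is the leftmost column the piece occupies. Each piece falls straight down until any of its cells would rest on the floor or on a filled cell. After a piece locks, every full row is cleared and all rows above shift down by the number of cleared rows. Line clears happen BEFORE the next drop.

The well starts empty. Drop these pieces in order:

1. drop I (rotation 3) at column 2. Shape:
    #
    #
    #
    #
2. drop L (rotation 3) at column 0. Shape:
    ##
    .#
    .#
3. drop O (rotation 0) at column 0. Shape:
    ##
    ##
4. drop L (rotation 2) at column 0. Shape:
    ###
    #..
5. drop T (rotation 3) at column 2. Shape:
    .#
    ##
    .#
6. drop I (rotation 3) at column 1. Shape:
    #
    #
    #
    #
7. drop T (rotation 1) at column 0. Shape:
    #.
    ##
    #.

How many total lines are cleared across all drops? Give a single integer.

Answer: 1

Derivation:
Drop 1: I rot3 at col 2 lands with bottom-row=0; cleared 0 line(s) (total 0); column heights now [0 0 4 0], max=4
Drop 2: L rot3 at col 0 lands with bottom-row=0; cleared 0 line(s) (total 0); column heights now [3 3 4 0], max=4
Drop 3: O rot0 at col 0 lands with bottom-row=3; cleared 0 line(s) (total 0); column heights now [5 5 4 0], max=5
Drop 4: L rot2 at col 0 lands with bottom-row=5; cleared 0 line(s) (total 0); column heights now [7 7 7 0], max=7
Drop 5: T rot3 at col 2 lands with bottom-row=6; cleared 1 line(s) (total 1); column heights now [6 5 7 8], max=8
Drop 6: I rot3 at col 1 lands with bottom-row=5; cleared 0 line(s) (total 1); column heights now [6 9 7 8], max=9
Drop 7: T rot1 at col 0 lands with bottom-row=8; cleared 0 line(s) (total 1); column heights now [11 10 7 8], max=11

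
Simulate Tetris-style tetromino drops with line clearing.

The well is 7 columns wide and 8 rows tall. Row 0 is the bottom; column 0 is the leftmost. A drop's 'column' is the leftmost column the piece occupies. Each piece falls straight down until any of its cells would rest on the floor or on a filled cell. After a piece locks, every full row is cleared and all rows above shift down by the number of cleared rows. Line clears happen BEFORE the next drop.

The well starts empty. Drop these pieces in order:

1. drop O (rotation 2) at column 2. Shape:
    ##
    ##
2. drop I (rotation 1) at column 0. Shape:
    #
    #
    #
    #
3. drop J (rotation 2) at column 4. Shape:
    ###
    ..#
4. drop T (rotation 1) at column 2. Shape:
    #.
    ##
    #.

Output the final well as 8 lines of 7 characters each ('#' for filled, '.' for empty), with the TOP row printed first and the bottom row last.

Answer: .......
.......
.......
..#....
#.##...
#.#....
#.#####
#.##..#

Derivation:
Drop 1: O rot2 at col 2 lands with bottom-row=0; cleared 0 line(s) (total 0); column heights now [0 0 2 2 0 0 0], max=2
Drop 2: I rot1 at col 0 lands with bottom-row=0; cleared 0 line(s) (total 0); column heights now [4 0 2 2 0 0 0], max=4
Drop 3: J rot2 at col 4 lands with bottom-row=0; cleared 0 line(s) (total 0); column heights now [4 0 2 2 2 2 2], max=4
Drop 4: T rot1 at col 2 lands with bottom-row=2; cleared 0 line(s) (total 0); column heights now [4 0 5 4 2 2 2], max=5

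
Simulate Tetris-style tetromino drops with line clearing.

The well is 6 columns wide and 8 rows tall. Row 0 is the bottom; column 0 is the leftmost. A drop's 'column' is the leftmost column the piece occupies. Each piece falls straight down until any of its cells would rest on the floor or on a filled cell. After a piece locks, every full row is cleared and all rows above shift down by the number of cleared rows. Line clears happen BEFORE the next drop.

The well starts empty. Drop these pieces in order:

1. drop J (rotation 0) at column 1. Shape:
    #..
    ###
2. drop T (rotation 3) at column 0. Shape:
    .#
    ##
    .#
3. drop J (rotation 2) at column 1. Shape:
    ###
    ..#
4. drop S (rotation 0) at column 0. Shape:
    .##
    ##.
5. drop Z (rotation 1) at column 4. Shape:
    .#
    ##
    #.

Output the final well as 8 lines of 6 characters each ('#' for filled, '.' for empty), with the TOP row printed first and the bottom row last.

Answer: .##...
##....
.###..
.#.#..
##....
.#...#
.#..##
.####.

Derivation:
Drop 1: J rot0 at col 1 lands with bottom-row=0; cleared 0 line(s) (total 0); column heights now [0 2 1 1 0 0], max=2
Drop 2: T rot3 at col 0 lands with bottom-row=2; cleared 0 line(s) (total 0); column heights now [4 5 1 1 0 0], max=5
Drop 3: J rot2 at col 1 lands with bottom-row=4; cleared 0 line(s) (total 0); column heights now [4 6 6 6 0 0], max=6
Drop 4: S rot0 at col 0 lands with bottom-row=6; cleared 0 line(s) (total 0); column heights now [7 8 8 6 0 0], max=8
Drop 5: Z rot1 at col 4 lands with bottom-row=0; cleared 0 line(s) (total 0); column heights now [7 8 8 6 2 3], max=8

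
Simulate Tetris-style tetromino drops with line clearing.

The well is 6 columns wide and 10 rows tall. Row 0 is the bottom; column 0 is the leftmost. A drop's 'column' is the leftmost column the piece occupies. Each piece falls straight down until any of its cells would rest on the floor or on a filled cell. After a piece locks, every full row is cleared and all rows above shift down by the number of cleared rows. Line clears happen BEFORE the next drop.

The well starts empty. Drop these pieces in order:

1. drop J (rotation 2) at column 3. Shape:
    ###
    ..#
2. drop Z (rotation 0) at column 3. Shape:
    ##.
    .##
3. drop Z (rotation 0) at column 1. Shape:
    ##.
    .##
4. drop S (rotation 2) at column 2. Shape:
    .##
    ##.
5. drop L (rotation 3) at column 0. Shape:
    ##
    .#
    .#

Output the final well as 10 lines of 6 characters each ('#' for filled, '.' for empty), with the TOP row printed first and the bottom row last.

Answer: ......
##....
.#.##.
.###..
.##...
..##..
...##.
....##
...###
.....#

Derivation:
Drop 1: J rot2 at col 3 lands with bottom-row=0; cleared 0 line(s) (total 0); column heights now [0 0 0 2 2 2], max=2
Drop 2: Z rot0 at col 3 lands with bottom-row=2; cleared 0 line(s) (total 0); column heights now [0 0 0 4 4 3], max=4
Drop 3: Z rot0 at col 1 lands with bottom-row=4; cleared 0 line(s) (total 0); column heights now [0 6 6 5 4 3], max=6
Drop 4: S rot2 at col 2 lands with bottom-row=6; cleared 0 line(s) (total 0); column heights now [0 6 7 8 8 3], max=8
Drop 5: L rot3 at col 0 lands with bottom-row=6; cleared 0 line(s) (total 0); column heights now [9 9 7 8 8 3], max=9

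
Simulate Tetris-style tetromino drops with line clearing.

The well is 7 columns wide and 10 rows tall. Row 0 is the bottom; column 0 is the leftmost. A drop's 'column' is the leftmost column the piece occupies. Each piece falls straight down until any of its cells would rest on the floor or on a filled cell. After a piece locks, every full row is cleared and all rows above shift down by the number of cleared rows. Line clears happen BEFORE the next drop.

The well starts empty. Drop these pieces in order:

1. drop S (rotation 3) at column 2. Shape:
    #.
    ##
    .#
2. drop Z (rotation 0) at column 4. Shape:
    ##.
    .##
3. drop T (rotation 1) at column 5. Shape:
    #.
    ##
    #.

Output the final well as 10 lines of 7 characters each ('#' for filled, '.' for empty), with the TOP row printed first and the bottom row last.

Answer: .......
.......
.......
.......
.......
.....#.
.....##
..#..#.
..####.
...#.##

Derivation:
Drop 1: S rot3 at col 2 lands with bottom-row=0; cleared 0 line(s) (total 0); column heights now [0 0 3 2 0 0 0], max=3
Drop 2: Z rot0 at col 4 lands with bottom-row=0; cleared 0 line(s) (total 0); column heights now [0 0 3 2 2 2 1], max=3
Drop 3: T rot1 at col 5 lands with bottom-row=2; cleared 0 line(s) (total 0); column heights now [0 0 3 2 2 5 4], max=5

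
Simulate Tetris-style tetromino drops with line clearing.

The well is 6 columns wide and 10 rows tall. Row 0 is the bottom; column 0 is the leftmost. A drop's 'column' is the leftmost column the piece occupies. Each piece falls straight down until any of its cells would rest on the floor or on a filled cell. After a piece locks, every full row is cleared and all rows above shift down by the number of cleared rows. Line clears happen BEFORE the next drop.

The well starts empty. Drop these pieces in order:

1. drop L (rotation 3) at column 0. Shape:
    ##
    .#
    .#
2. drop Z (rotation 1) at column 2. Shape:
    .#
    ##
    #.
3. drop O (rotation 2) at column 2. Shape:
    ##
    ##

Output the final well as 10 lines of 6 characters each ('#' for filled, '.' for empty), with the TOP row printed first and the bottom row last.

Drop 1: L rot3 at col 0 lands with bottom-row=0; cleared 0 line(s) (total 0); column heights now [3 3 0 0 0 0], max=3
Drop 2: Z rot1 at col 2 lands with bottom-row=0; cleared 0 line(s) (total 0); column heights now [3 3 2 3 0 0], max=3
Drop 3: O rot2 at col 2 lands with bottom-row=3; cleared 0 line(s) (total 0); column heights now [3 3 5 5 0 0], max=5

Answer: ......
......
......
......
......
..##..
..##..
##.#..
.###..
.##...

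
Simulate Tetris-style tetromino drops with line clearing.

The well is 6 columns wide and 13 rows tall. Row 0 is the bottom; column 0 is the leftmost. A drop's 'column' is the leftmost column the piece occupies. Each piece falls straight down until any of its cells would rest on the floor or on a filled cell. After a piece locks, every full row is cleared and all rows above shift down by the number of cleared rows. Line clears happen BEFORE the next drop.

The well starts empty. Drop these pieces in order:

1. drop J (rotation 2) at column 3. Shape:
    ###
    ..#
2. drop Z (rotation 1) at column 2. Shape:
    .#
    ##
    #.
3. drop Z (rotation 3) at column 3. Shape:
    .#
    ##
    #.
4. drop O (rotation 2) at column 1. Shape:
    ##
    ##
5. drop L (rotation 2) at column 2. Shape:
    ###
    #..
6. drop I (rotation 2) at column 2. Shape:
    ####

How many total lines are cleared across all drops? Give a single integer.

Drop 1: J rot2 at col 3 lands with bottom-row=0; cleared 0 line(s) (total 0); column heights now [0 0 0 2 2 2], max=2
Drop 2: Z rot1 at col 2 lands with bottom-row=1; cleared 0 line(s) (total 0); column heights now [0 0 3 4 2 2], max=4
Drop 3: Z rot3 at col 3 lands with bottom-row=4; cleared 0 line(s) (total 0); column heights now [0 0 3 6 7 2], max=7
Drop 4: O rot2 at col 1 lands with bottom-row=3; cleared 0 line(s) (total 0); column heights now [0 5 5 6 7 2], max=7
Drop 5: L rot2 at col 2 lands with bottom-row=6; cleared 0 line(s) (total 0); column heights now [0 5 8 8 8 2], max=8
Drop 6: I rot2 at col 2 lands with bottom-row=8; cleared 0 line(s) (total 0); column heights now [0 5 9 9 9 9], max=9

Answer: 0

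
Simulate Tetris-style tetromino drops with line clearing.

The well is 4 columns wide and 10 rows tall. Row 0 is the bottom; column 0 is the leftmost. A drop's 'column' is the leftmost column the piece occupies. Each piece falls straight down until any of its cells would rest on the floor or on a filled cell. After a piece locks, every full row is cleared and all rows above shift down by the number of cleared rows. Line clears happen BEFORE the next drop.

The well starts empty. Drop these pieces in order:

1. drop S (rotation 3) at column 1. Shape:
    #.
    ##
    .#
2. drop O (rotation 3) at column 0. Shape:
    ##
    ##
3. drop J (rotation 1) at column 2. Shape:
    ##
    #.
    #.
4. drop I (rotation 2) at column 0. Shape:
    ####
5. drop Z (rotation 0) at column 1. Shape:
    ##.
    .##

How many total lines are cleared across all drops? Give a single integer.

Drop 1: S rot3 at col 1 lands with bottom-row=0; cleared 0 line(s) (total 0); column heights now [0 3 2 0], max=3
Drop 2: O rot3 at col 0 lands with bottom-row=3; cleared 0 line(s) (total 0); column heights now [5 5 2 0], max=5
Drop 3: J rot1 at col 2 lands with bottom-row=2; cleared 1 line(s) (total 1); column heights now [4 4 4 0], max=4
Drop 4: I rot2 at col 0 lands with bottom-row=4; cleared 1 line(s) (total 2); column heights now [4 4 4 0], max=4
Drop 5: Z rot0 at col 1 lands with bottom-row=4; cleared 0 line(s) (total 2); column heights now [4 6 6 5], max=6

Answer: 2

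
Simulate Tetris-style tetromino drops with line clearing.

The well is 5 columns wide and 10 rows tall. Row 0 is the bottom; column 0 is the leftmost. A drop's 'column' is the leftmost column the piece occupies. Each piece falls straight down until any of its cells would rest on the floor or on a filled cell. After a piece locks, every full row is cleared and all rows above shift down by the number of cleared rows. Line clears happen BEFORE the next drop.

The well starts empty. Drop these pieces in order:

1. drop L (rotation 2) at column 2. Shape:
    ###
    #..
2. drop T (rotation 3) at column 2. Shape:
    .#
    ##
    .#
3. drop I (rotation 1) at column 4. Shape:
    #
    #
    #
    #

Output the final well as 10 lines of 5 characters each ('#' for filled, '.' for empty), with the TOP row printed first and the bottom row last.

Answer: .....
.....
.....
.....
....#
...##
..###
...##
..###
..#..

Derivation:
Drop 1: L rot2 at col 2 lands with bottom-row=0; cleared 0 line(s) (total 0); column heights now [0 0 2 2 2], max=2
Drop 2: T rot3 at col 2 lands with bottom-row=2; cleared 0 line(s) (total 0); column heights now [0 0 4 5 2], max=5
Drop 3: I rot1 at col 4 lands with bottom-row=2; cleared 0 line(s) (total 0); column heights now [0 0 4 5 6], max=6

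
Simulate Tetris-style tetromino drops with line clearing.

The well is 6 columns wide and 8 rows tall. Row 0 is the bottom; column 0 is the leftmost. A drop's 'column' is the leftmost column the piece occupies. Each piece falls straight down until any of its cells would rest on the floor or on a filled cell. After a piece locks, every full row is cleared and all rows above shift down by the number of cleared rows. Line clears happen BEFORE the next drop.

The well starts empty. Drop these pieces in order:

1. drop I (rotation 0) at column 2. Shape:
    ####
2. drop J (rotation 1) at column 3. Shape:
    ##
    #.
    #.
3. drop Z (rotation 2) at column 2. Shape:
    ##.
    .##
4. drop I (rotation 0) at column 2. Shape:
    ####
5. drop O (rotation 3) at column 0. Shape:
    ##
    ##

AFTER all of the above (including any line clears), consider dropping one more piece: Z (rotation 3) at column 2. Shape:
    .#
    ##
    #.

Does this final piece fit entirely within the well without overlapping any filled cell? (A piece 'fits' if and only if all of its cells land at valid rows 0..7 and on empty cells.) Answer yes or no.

Drop 1: I rot0 at col 2 lands with bottom-row=0; cleared 0 line(s) (total 0); column heights now [0 0 1 1 1 1], max=1
Drop 2: J rot1 at col 3 lands with bottom-row=1; cleared 0 line(s) (total 0); column heights now [0 0 1 4 4 1], max=4
Drop 3: Z rot2 at col 2 lands with bottom-row=4; cleared 0 line(s) (total 0); column heights now [0 0 6 6 5 1], max=6
Drop 4: I rot0 at col 2 lands with bottom-row=6; cleared 0 line(s) (total 0); column heights now [0 0 7 7 7 7], max=7
Drop 5: O rot3 at col 0 lands with bottom-row=0; cleared 1 line(s) (total 1); column heights now [1 1 6 6 6 6], max=6
Test piece Z rot3 at col 2 (width 2): heights before test = [1 1 6 6 6 6]; fits = False

Answer: no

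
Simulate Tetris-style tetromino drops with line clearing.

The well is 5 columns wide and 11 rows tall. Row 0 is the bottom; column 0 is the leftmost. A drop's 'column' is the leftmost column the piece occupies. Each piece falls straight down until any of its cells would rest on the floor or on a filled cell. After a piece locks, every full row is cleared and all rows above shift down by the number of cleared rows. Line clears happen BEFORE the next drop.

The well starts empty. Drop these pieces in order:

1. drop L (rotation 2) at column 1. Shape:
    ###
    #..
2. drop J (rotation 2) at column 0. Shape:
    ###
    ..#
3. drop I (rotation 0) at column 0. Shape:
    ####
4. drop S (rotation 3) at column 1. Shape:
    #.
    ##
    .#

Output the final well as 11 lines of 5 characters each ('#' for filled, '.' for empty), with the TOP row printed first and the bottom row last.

Answer: .....
.....
.....
.#...
.##..
..#..
####.
###..
..#..
.###.
.#...

Derivation:
Drop 1: L rot2 at col 1 lands with bottom-row=0; cleared 0 line(s) (total 0); column heights now [0 2 2 2 0], max=2
Drop 2: J rot2 at col 0 lands with bottom-row=2; cleared 0 line(s) (total 0); column heights now [4 4 4 2 0], max=4
Drop 3: I rot0 at col 0 lands with bottom-row=4; cleared 0 line(s) (total 0); column heights now [5 5 5 5 0], max=5
Drop 4: S rot3 at col 1 lands with bottom-row=5; cleared 0 line(s) (total 0); column heights now [5 8 7 5 0], max=8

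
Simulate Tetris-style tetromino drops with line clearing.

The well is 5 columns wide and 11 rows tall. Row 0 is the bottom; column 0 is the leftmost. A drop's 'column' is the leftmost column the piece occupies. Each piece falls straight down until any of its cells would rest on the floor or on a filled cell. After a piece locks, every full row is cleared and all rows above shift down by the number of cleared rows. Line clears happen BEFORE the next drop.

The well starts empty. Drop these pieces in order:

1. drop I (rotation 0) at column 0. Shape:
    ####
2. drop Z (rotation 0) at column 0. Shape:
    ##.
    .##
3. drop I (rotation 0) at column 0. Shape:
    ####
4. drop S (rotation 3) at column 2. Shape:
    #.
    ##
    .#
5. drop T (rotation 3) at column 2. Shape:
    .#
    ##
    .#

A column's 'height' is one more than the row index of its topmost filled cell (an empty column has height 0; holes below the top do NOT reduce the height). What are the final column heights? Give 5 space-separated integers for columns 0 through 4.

Drop 1: I rot0 at col 0 lands with bottom-row=0; cleared 0 line(s) (total 0); column heights now [1 1 1 1 0], max=1
Drop 2: Z rot0 at col 0 lands with bottom-row=1; cleared 0 line(s) (total 0); column heights now [3 3 2 1 0], max=3
Drop 3: I rot0 at col 0 lands with bottom-row=3; cleared 0 line(s) (total 0); column heights now [4 4 4 4 0], max=4
Drop 4: S rot3 at col 2 lands with bottom-row=4; cleared 0 line(s) (total 0); column heights now [4 4 7 6 0], max=7
Drop 5: T rot3 at col 2 lands with bottom-row=6; cleared 0 line(s) (total 0); column heights now [4 4 8 9 0], max=9

Answer: 4 4 8 9 0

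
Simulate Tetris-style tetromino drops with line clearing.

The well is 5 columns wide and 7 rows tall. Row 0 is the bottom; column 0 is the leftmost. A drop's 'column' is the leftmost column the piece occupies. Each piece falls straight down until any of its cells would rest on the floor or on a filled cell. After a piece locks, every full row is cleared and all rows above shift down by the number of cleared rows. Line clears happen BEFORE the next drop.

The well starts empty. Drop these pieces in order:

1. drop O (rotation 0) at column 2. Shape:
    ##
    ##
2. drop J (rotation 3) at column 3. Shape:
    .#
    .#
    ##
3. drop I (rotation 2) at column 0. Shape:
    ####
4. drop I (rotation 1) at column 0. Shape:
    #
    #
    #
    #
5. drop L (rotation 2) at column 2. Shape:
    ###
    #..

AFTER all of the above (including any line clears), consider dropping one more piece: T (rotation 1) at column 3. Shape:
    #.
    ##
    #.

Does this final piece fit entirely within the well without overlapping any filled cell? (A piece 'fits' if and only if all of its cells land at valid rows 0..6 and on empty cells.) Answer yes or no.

Drop 1: O rot0 at col 2 lands with bottom-row=0; cleared 0 line(s) (total 0); column heights now [0 0 2 2 0], max=2
Drop 2: J rot3 at col 3 lands with bottom-row=2; cleared 0 line(s) (total 0); column heights now [0 0 2 3 5], max=5
Drop 3: I rot2 at col 0 lands with bottom-row=3; cleared 1 line(s) (total 1); column heights now [0 0 2 3 4], max=4
Drop 4: I rot1 at col 0 lands with bottom-row=0; cleared 0 line(s) (total 1); column heights now [4 0 2 3 4], max=4
Drop 5: L rot2 at col 2 lands with bottom-row=3; cleared 0 line(s) (total 1); column heights now [4 0 5 5 5], max=5
Test piece T rot1 at col 3 (width 2): heights before test = [4 0 5 5 5]; fits = False

Answer: no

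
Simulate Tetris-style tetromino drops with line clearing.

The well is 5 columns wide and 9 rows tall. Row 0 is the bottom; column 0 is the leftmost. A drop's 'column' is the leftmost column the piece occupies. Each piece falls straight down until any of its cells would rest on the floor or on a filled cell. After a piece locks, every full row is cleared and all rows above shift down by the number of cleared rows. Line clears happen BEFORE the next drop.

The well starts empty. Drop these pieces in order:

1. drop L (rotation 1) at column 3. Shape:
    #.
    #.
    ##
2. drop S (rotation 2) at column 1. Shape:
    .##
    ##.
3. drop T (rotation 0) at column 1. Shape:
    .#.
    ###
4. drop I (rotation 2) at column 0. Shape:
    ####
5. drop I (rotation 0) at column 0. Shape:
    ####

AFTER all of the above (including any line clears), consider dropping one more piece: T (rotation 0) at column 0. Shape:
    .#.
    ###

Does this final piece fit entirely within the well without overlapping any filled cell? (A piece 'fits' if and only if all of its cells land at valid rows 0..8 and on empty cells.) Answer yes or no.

Drop 1: L rot1 at col 3 lands with bottom-row=0; cleared 0 line(s) (total 0); column heights now [0 0 0 3 1], max=3
Drop 2: S rot2 at col 1 lands with bottom-row=2; cleared 0 line(s) (total 0); column heights now [0 3 4 4 1], max=4
Drop 3: T rot0 at col 1 lands with bottom-row=4; cleared 0 line(s) (total 0); column heights now [0 5 6 5 1], max=6
Drop 4: I rot2 at col 0 lands with bottom-row=6; cleared 0 line(s) (total 0); column heights now [7 7 7 7 1], max=7
Drop 5: I rot0 at col 0 lands with bottom-row=7; cleared 0 line(s) (total 0); column heights now [8 8 8 8 1], max=8
Test piece T rot0 at col 0 (width 3): heights before test = [8 8 8 8 1]; fits = False

Answer: no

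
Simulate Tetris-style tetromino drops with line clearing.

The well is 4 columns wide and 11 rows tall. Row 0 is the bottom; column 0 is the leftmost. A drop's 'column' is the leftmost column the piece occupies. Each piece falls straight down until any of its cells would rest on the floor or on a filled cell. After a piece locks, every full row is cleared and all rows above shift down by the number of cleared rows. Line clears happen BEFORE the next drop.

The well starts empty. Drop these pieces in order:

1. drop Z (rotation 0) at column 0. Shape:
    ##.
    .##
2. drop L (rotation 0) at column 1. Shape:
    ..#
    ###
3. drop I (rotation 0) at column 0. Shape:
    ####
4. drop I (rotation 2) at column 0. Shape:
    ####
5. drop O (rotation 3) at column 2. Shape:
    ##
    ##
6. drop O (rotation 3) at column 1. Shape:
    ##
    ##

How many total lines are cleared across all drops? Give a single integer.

Drop 1: Z rot0 at col 0 lands with bottom-row=0; cleared 0 line(s) (total 0); column heights now [2 2 1 0], max=2
Drop 2: L rot0 at col 1 lands with bottom-row=2; cleared 0 line(s) (total 0); column heights now [2 3 3 4], max=4
Drop 3: I rot0 at col 0 lands with bottom-row=4; cleared 1 line(s) (total 1); column heights now [2 3 3 4], max=4
Drop 4: I rot2 at col 0 lands with bottom-row=4; cleared 1 line(s) (total 2); column heights now [2 3 3 4], max=4
Drop 5: O rot3 at col 2 lands with bottom-row=4; cleared 0 line(s) (total 2); column heights now [2 3 6 6], max=6
Drop 6: O rot3 at col 1 lands with bottom-row=6; cleared 0 line(s) (total 2); column heights now [2 8 8 6], max=8

Answer: 2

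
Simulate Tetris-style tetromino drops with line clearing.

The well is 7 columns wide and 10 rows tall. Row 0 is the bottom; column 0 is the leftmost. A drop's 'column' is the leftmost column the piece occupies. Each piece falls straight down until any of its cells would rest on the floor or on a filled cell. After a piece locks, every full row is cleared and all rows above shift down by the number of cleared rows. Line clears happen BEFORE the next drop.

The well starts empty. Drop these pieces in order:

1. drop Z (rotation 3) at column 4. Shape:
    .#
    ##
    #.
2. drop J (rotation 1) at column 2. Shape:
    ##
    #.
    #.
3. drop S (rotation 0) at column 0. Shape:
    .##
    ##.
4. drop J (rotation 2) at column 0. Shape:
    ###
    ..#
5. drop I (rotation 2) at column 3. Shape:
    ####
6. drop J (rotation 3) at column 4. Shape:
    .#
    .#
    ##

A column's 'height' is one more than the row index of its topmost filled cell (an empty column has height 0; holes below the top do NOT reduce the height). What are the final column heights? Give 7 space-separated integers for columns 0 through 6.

Answer: 6 6 6 4 5 7 4

Derivation:
Drop 1: Z rot3 at col 4 lands with bottom-row=0; cleared 0 line(s) (total 0); column heights now [0 0 0 0 2 3 0], max=3
Drop 2: J rot1 at col 2 lands with bottom-row=0; cleared 0 line(s) (total 0); column heights now [0 0 3 3 2 3 0], max=3
Drop 3: S rot0 at col 0 lands with bottom-row=2; cleared 0 line(s) (total 0); column heights now [3 4 4 3 2 3 0], max=4
Drop 4: J rot2 at col 0 lands with bottom-row=4; cleared 0 line(s) (total 0); column heights now [6 6 6 3 2 3 0], max=6
Drop 5: I rot2 at col 3 lands with bottom-row=3; cleared 0 line(s) (total 0); column heights now [6 6 6 4 4 4 4], max=6
Drop 6: J rot3 at col 4 lands with bottom-row=4; cleared 0 line(s) (total 0); column heights now [6 6 6 4 5 7 4], max=7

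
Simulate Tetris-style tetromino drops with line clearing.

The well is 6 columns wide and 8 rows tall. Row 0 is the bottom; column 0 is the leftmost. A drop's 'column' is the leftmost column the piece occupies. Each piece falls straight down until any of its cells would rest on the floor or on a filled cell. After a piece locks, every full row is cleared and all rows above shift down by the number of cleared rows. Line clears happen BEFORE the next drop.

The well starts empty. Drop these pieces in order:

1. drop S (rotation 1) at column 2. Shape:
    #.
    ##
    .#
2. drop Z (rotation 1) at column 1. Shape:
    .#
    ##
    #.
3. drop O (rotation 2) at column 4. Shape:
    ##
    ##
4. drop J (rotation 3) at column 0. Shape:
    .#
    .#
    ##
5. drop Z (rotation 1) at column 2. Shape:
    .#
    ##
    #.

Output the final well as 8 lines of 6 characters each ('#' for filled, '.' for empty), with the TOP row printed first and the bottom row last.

Answer: ...#..
.###..
.##...
###...
.##...
.##...
..####
...###

Derivation:
Drop 1: S rot1 at col 2 lands with bottom-row=0; cleared 0 line(s) (total 0); column heights now [0 0 3 2 0 0], max=3
Drop 2: Z rot1 at col 1 lands with bottom-row=2; cleared 0 line(s) (total 0); column heights now [0 4 5 2 0 0], max=5
Drop 3: O rot2 at col 4 lands with bottom-row=0; cleared 0 line(s) (total 0); column heights now [0 4 5 2 2 2], max=5
Drop 4: J rot3 at col 0 lands with bottom-row=4; cleared 0 line(s) (total 0); column heights now [5 7 5 2 2 2], max=7
Drop 5: Z rot1 at col 2 lands with bottom-row=5; cleared 0 line(s) (total 0); column heights now [5 7 7 8 2 2], max=8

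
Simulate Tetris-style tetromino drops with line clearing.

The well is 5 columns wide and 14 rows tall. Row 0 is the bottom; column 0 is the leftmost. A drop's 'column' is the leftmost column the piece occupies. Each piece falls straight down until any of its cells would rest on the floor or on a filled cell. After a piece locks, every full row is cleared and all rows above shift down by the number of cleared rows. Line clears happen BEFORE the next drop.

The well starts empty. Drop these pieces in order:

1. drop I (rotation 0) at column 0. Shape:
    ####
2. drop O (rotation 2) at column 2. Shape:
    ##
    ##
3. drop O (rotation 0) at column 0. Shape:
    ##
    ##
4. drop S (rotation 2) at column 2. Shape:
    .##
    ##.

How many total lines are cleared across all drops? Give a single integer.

Drop 1: I rot0 at col 0 lands with bottom-row=0; cleared 0 line(s) (total 0); column heights now [1 1 1 1 0], max=1
Drop 2: O rot2 at col 2 lands with bottom-row=1; cleared 0 line(s) (total 0); column heights now [1 1 3 3 0], max=3
Drop 3: O rot0 at col 0 lands with bottom-row=1; cleared 0 line(s) (total 0); column heights now [3 3 3 3 0], max=3
Drop 4: S rot2 at col 2 lands with bottom-row=3; cleared 0 line(s) (total 0); column heights now [3 3 4 5 5], max=5

Answer: 0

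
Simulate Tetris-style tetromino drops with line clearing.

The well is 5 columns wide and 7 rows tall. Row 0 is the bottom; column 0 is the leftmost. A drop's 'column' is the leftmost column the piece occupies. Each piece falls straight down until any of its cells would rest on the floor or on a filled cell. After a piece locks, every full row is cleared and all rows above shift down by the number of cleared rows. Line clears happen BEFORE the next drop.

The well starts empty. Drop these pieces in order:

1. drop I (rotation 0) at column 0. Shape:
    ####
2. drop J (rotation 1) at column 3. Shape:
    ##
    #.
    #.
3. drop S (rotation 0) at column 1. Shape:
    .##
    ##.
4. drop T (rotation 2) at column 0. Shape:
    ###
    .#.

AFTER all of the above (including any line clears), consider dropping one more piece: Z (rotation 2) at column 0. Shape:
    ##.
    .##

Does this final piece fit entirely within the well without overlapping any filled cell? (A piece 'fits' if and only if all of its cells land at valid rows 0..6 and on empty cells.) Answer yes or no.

Drop 1: I rot0 at col 0 lands with bottom-row=0; cleared 0 line(s) (total 0); column heights now [1 1 1 1 0], max=1
Drop 2: J rot1 at col 3 lands with bottom-row=1; cleared 0 line(s) (total 0); column heights now [1 1 1 4 4], max=4
Drop 3: S rot0 at col 1 lands with bottom-row=3; cleared 0 line(s) (total 0); column heights now [1 4 5 5 4], max=5
Drop 4: T rot2 at col 0 lands with bottom-row=4; cleared 0 line(s) (total 0); column heights now [6 6 6 5 4], max=6
Test piece Z rot2 at col 0 (width 3): heights before test = [6 6 6 5 4]; fits = False

Answer: no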